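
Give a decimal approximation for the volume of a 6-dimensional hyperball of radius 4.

V = 2048·π^3/3 ≈ 21167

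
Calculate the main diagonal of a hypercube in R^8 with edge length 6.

Diagonal = √8 · 6 ≈ 16.9706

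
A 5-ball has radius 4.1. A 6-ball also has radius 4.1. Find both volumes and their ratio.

V_5(4.1) ≈ 6098.43. V_6(4.1) ≈ 24547.2. Ratio V_5/V_6 ≈ 0.2484.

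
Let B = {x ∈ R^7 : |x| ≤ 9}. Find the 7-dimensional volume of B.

Volume = π^{7/2}·(9)^7/Γ(9/2) = 25509168·π^3/35 ≈ 2.25984e+07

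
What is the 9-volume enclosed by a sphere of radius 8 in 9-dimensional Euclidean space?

Volume = π^{9/2}·(8)^9/Γ(11/2) = 4294967296·π^4/945 ≈ 4.42718e+08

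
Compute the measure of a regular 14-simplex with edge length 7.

V_14 = √(15) · 7^14 / (14! · 2^(14/2)) ≈ 0.235396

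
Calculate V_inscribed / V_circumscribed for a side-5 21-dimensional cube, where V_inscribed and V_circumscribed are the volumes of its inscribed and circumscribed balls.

Volume scales as r^n, and r_in/r_out = 1/√21, giving (1/√21)^21 ≈ 1.30827e-14.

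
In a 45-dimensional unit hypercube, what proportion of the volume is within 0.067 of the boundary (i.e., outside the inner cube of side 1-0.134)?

Shell fraction = 1 - (1-0.134)^45 ≈ 0.998457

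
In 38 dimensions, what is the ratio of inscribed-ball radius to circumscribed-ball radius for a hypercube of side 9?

r_in = 9/2 (half the side); r_out = 9√38/2 (half the diagonal). Ratio = 1/√38 ≈ 0.162221.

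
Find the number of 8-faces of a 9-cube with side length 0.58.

f_8(9-cube) = (9 choose 8) · 2^1 = 18.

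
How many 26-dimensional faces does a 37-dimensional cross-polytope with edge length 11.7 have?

Number of 26-faces = 2^(26+1) · C(37,26+1) = 134217728 · 348330136 = 46752079447851008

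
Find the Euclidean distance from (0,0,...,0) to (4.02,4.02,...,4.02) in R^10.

d = √(4.02² + 4.02² + ... + 4.02²) [10 terms] = √(10·4.02²) = 4.02√10 ≈ 12.7124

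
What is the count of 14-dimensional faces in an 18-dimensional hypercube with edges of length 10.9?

Choose 14 of 18 axes to span the face (C(18,14) = 3060 ways), then fix each of the remaining 4 coordinates at one of its two extreme values (2^4 = 16 ways): 3060·16 = 48960.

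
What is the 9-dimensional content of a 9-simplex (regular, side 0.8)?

V = (0.8^9 / 9!) · √((9+1) / 2^9) ≈ 5.16906e-08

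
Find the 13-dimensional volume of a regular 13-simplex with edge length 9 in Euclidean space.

For a regular n-simplex with edge a, V = (a^n / n!)·√((n+1)/2^n). With a=9, n=13: V ≈ 16.8749.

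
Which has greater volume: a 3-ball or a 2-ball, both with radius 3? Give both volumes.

V_3(3) ≈ 113.097. V_2(3) ≈ 28.2743. The 3-ball is larger.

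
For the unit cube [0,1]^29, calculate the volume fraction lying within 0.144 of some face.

Shell fraction = 1 - (1-0.288)^29 ≈ 0.999947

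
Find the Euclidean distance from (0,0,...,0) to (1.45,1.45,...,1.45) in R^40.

Diagonal = √40 · 1.45 ≈ 9.17061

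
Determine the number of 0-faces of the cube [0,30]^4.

An n-cube has C(n,k)·2^(n-k) k-faces. Here C(4,0)·2^4 = 1·16 = 16.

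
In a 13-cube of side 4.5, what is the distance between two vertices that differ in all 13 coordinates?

The space diagonal of an n-cube of side s is s√n. Here 4.5·√13 ≈ 16.225.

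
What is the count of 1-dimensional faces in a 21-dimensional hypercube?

f_1(21-cube) = (21 choose 1) · 2^20 = 22020096.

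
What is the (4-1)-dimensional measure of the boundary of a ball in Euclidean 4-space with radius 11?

S = n·V_n(r)/r = 4·V_4(11)/11 (volume-to-surface relation), giving 2662·π^2 ≈ 26272.9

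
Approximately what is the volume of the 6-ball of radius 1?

V_6(1) = π^(6/2) · (1)^6 / Γ(6/2 + 1) = π^3/6 ≈ 5.16771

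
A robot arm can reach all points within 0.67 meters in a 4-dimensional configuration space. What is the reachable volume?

V_4(0.67) = π^(4/2) · (0.67)^4 / Γ(4/2 + 1) ≈ 0.994418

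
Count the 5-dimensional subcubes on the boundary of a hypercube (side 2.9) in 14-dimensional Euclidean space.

An n-cube has C(n,k)·2^(n-k) k-faces. Here C(14,5)·2^9 = 2002·512 = 1025024.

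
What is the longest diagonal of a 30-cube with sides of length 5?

The space diagonal of an n-cube of side s is s√n. Here 5·√30 ≈ 27.3861.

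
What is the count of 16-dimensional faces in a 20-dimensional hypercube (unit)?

Number of 16-faces = C(20,16) · 2^(20-16) = 4845 · 16 = 77520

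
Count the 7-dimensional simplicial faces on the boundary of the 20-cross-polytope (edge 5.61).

An n-cross-polytope has 2^(k+1)·C(n,k+1) k-faces. Here 2^8·C(20,8) = 256·125970 = 32248320.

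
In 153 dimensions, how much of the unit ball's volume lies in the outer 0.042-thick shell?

Shell fraction = 1 - (1-0.042)^153 ≈ 0.998591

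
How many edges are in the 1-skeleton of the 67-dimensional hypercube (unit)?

Number of 1-faces = C(67,1)·2^(67-1) = 67·73786976294838206464 = 4943727411754159833088.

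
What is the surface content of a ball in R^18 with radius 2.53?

S = n·V_n(r)/r = 18·V_18(2.53)/2.53 (volume-to-surface relation), giving 1.05416e+07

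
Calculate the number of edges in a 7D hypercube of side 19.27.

An n-cube has n·2^(n-1) edges. With n = 7: 7·64 = 448.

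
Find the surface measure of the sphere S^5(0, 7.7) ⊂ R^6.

S_6(7.7) = 2·π^(6/2)·(7.7)^5 / Γ(6/2) ≈ 839273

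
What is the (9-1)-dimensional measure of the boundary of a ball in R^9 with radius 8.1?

S_9(8.1) = 2·π^(9/2)·(8.1)^8 / Γ(9/2) ≈ 5.50098e+08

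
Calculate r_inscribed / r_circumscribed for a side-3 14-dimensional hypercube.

For an n-cube of any side s, the inradius is s/2 and the circumradius is s√n/2, so the ratio is 1/√14 ≈ 0.267261.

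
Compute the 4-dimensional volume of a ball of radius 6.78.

V_4(6.78) = π^(4/2) · (6.78)^4 / Γ(4/2 + 1) ≈ 10427.7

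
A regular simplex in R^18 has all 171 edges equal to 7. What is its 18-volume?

V_18 = √(19) · 7^18 / (18! · 2^(18/2)) ≈ 0.00216536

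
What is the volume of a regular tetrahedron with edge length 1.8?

Volume = (√2/12) · 1.8³ = 0.687308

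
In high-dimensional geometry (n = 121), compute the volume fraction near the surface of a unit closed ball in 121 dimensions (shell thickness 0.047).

1 - (1-0.047)^121 ≈ 0.997047 ≈ 99.70%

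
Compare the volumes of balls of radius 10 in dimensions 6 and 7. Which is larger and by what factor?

V_6(10) ≈ 5.16771e+06, V_7(10) ≈ 4.72477e+07. The 7-ball is larger by a factor of 9.143.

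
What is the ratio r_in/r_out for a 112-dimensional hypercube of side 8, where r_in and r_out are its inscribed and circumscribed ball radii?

Ratio = (s/2)/(s√112/2) = 112^(-1/2) ≈ 0.0944911.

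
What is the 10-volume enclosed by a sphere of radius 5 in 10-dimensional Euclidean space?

V_10(5) = π^(10/2) · (5)^10 / Γ(10/2 + 1) = 1953125·π^5/24 ≈ 2.49039e+07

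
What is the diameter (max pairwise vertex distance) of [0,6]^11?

||(6,6,...,6)|| = √(11)·6 ≈ 19.8997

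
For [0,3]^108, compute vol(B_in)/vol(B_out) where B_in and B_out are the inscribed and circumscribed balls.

V_in/V_out = n^(-n/2) = 108^(-108/2) ≈ 1.56717e-110.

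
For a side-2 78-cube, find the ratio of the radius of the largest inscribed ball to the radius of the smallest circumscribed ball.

Ratio = (s/2)/(s√78/2) = 78^(-1/2) ≈ 0.113228.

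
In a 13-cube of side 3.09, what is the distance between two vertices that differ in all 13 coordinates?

The space diagonal of an n-cube of side s is s√n. Here 3.09·√13 ≈ 11.1412.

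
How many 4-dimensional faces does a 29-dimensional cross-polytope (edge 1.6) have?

Each 4-face is the convex hull of 5 vertices, one chosen as ±e_i from each of 5 distinct axes: 2^5·C(29,5) = 3800160.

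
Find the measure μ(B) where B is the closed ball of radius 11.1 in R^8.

The n-ball volume is π^(n/2)·r^n/Γ(n/2+1). With n=8, r=11.1: V ≈ 9.35346e+08.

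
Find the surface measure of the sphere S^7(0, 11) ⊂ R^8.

S = n·V_n(r)/r = 8·V_8(11)/11 (volume-to-surface relation), giving 19487171·π^4/3 ≈ 6.32743e+08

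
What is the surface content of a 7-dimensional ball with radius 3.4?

The surface area of an n-ball is 2π^(n/2) r^(n-1) / Γ(n/2). For n=7, r=3.4: 51091.9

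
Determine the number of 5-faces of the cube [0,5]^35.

Choose 5 of 35 axes to span the face (C(35,5) = 324632 ways), then fix each of the remaining 30 coordinates at one of its two extreme values (2^30 = 1073741824 ways): 324632·1073741824 = 348570955808768.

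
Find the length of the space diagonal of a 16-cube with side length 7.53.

The space diagonal of an n-cube of side s is s√n. Here 7.53·√16 = 30.12.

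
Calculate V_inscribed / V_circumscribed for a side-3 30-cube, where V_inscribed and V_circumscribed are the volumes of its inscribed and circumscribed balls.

V_in/V_out = n^(-n/2) = 30^(-30/2) ≈ 6.96917e-23.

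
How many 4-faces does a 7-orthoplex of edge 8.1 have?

An n-cross-polytope has 2^(k+1)·C(n,k+1) k-faces. Here 2^5·C(7,5) = 32·21 = 672.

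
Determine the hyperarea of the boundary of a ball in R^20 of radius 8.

S_20(8) = 2·π^(20/2)·(8)^19 / Γ(20/2) = 2251799813685248·π^10/2835 ≈ 7.43833e+16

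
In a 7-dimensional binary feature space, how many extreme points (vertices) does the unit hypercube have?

An n-cube has 2^n vertices; for n = 7 that is 2^7 = 128.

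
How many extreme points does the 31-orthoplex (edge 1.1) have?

Number of vertices = 2n = 62.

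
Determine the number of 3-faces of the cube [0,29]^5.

An n-cube has C(n,k)·2^(n-k) k-faces. Here C(5,3)·2^2 = 10·4 = 40.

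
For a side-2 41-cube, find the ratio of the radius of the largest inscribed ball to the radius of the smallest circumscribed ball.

For an n-cube of any side s, the inradius is s/2 and the circumradius is s√n/2, so the ratio is 1/√41 ≈ 0.156174.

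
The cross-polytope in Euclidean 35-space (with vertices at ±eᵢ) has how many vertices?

An n-cross-polytope has 2n vertices; here n = 35, giving 70.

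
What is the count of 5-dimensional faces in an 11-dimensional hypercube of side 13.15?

Number of 5-faces = C(11,5) · 2^(11-5) = 462 · 64 = 29568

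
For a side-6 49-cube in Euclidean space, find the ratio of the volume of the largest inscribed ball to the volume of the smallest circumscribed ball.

The radii are 6/2 and 6√49/2, so the volume ratio is (1/√49)^49 = 49^{-49/2} ≈ 3.89221e-42.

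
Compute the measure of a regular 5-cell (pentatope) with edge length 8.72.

V_4 = √(5) · 8.72^4 / (4! · 2^(4/2)) ≈ 134.673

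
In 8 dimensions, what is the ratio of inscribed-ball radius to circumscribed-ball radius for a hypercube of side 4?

r_in / r_out = (4/2) / (4√8/2) = 1/√8 ≈ 0.353553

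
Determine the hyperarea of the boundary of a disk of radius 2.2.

S = n·V_n(r)/r = 2·V_2(2.2)/2.2 (volume-to-surface relation), giving 2πr = 2π·2.2 ≈ 13.823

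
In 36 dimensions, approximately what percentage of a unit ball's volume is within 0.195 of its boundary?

1 - (1-0.195)^36 ≈ 0.999594 ≈ 99.9594%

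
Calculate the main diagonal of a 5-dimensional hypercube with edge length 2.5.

The space diagonal of an n-cube of side s is s√n. Here 2.5·√5 ≈ 5.59017.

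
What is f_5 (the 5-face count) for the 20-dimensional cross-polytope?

Number of 5-faces = 2^(5+1) · C(20,5+1) = 64 · 38760 = 2480640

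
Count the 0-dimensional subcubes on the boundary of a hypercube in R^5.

Number of 0-faces = C(5,0) · 2^(5-0) = 1 · 32 = 32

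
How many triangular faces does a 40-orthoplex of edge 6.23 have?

Each 2-face is the convex hull of 3 vertices, one chosen as ±e_i from each of 3 distinct axes: 2^3·C(40,3) = 79040.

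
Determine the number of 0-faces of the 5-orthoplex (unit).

f_0(5-orthoplex) = 2^1 · (5 choose 1) = 10.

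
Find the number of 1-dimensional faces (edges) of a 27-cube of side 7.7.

Number of 1-faces = C(27,1)·2^(27-1) = 27·67108864 = 1811939328.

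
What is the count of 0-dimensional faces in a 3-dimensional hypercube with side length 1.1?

An n-cube has C(n,k)·2^(n-k) k-faces. Here C(3,0)·2^3 = 1·8 = 8.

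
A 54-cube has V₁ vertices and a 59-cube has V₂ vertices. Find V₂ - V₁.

V₁ = 2^54 = 18014398509481984. V₂ = 2^59 = 576460752303423488. V₂ - V₁ = 558446353793941504.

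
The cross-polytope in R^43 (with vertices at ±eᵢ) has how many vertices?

The 43-dimensional cross-polytope has 2n = 2·43 = 86 vertices.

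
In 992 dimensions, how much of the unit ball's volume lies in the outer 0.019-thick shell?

V(inner)/V(outer) = ((1-0.019)/1)^992 ≈ 5.441e-09, so the shell fraction is 0.9999999946.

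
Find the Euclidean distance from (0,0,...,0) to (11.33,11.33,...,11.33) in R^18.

Diagonal = √18 · 11.33 ≈ 48.0691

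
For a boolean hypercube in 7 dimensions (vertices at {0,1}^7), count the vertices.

The 7-cube has 2^7 = 128 vertices.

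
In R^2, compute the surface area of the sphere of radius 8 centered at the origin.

S = n·V_n(r)/r = 2·V_2(8)/8 (volume-to-surface relation), giving 2πr = 2π·8 ≈ 50.2655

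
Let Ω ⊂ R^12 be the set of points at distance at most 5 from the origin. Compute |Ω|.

The n-ball volume is π^(n/2)·r^n/Γ(n/2+1). With n=12, r=5: V = 48828125·π^6/144 ≈ 3.25992e+08.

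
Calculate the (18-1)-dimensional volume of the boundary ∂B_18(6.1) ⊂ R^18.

The surface area of an n-ball is 2π^(n/2) r^(n-1) / Γ(n/2). For n=18, r=6.1: 3.31486e+13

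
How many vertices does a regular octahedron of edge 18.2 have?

The vertices are ±e_1, ..., ±e_3, so there are 2·3 = 6.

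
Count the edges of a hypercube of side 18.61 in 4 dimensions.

Each of the 2^4 = 16 vertices has degree 4; total edges = 4·2^4/2 = 32.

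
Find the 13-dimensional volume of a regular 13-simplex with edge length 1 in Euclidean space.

V = (1^13 / 13!) · √((13+1) / 2^13) ≈ 6.63879e-12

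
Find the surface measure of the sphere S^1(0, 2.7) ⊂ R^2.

|∂B_2(2.7)| = 2πr = 2π·2.7 ≈ 16.9646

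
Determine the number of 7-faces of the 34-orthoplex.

Each 7-face is the convex hull of 8 vertices, one chosen as ±e_i from each of 8 distinct axes: 2^8·C(34,8) = 4647988224.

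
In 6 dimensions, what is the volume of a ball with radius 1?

V_6(1) = π^(6/2) · (1)^6 / Γ(6/2 + 1) = π^3/6 ≈ 5.16771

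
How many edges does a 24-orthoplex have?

Each 1-face is the convex hull of 2 vertices, one chosen as ±e_i from each of 2 distinct axes: 2^2·C(24,2) = 1104.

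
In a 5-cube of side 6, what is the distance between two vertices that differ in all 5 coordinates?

Diagonal = √5 · 6 ≈ 13.4164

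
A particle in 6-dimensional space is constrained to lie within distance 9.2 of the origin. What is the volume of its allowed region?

V_6(9.2) = π^(6/2) · (9.2)^6 / Γ(6/2 + 1) ≈ 3.13347e+06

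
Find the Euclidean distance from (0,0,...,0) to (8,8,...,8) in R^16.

The space diagonal of an n-cube of side s is s√n. Here 8·√16 = 32.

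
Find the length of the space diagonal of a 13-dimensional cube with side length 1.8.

d = √(1.8² + 1.8² + ... + 1.8²) [13 terms] = √(13·1.8²) = 1.8√13 ≈ 6.48999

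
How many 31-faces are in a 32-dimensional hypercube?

Number of 31-faces = C(32,31) · 2^(32-31) = 32 · 2 = 64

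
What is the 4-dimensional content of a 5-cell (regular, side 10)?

For a regular n-simplex with edge a, V = (a^n / n!)·√((n+1)/2^n). With a=10, n=4: V ≈ 232.924.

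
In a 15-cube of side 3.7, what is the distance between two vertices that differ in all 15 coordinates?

The space diagonal of an n-cube of side s is s√n. Here 3.7·√15 ≈ 14.33.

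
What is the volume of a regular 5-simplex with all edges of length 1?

V = (1^5 / 5!) · √((5+1) / 2^5) ≈ 0.00360844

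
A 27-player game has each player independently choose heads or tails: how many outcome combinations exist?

An n-cube has 2^n vertices; for n = 27 that is 2^27 = 134217728.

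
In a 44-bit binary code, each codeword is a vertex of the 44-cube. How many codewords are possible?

An n-cube has 2^n vertices; for n = 44 that is 2^44 = 17592186044416.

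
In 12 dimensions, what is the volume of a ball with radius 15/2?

V_12(15/2) = π^(12/2) · (15/2)^12 / Γ(12/2 + 1) = 2883251953125·π^6/65536 ≈ 4.22963e+10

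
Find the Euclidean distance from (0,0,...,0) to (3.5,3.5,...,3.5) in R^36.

||(3.5,3.5,...,3.5)|| = √(36)·3.5 = 21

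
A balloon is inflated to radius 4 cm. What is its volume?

V_3(4) = π^(3/2) · (4)^3 / Γ(3/2 + 1) = 256·π/3 ≈ 268.083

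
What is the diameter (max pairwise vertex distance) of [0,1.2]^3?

d = √(1.2² + 1.2² + ... + 1.2²) [3 terms] = √(3·1.2²) = 1.2√3 ≈ 2.07846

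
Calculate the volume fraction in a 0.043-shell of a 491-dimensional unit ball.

Shell fraction = 1 - (1-0.043)^491 ≈ 1 - 4.244e-10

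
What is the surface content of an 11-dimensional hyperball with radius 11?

The surface area of an n-ball is 2π^(n/2) r^(n-1) / Γ(n/2). For n=11, r=11: 1659995174464·π^5/945 ≈ 5.37557e+11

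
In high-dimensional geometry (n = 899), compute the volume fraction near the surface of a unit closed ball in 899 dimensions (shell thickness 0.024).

1 - (1-0.024)^899 ≈ 1 - 3.276e-10 ≈ (100 - 3.28e-08)%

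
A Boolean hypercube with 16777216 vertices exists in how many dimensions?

The n-cube has 2^n vertices, and 16777216 = 2^24, so n = 24.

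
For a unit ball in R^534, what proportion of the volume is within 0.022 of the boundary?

V(inner)/V(outer) = ((1-0.022)/1)^534 ≈ 6.933e-06, so the shell fraction is 0.999993.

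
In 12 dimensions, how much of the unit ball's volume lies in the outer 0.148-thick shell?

Shell fraction = 1 - (1-0.148)^12 ≈ 0.85369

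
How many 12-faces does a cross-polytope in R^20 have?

An n-cross-polytope has 2^(k+1)·C(n,k+1) k-faces. Here 2^13·C(20,13) = 8192·77520 = 635043840.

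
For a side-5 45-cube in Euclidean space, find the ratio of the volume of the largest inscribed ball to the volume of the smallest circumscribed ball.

The radii are 5/2 and 5√45/2, so the volume ratio is (1/√45)^45 = 45^{-45/2} ≈ 6.34919e-38.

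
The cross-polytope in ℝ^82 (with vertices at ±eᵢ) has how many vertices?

The vertices are ±e_1, ..., ±e_82, so there are 2·82 = 164.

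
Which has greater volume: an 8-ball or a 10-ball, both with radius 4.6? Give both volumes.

V_8(4.6) ≈ 813675. V_10(4.6) ≈ 1.0818e+07. The 10-ball is larger.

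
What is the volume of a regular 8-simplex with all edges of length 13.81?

For a regular n-simplex with edge a, V = (a^n / n!)·√((n+1)/2^n). With a=13.81, n=8: V ≈ 6152.2.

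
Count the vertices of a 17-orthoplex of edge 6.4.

The vertices are ±e_1, ..., ±e_17, so there are 2·17 = 34.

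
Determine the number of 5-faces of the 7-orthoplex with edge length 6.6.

Number of 5-faces = 2^(5+1) · C(7,5+1) = 64 · 7 = 448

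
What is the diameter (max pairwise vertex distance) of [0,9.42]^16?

d = √(9.42² + 9.42² + ... + 9.42²) [16 terms] = √(16·9.42²) = 9.42√16 = 37.68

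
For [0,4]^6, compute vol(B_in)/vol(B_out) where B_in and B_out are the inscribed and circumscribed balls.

V_in/V_out = n^(-n/2) = 6^(-6/2) ≈ 0.00462963.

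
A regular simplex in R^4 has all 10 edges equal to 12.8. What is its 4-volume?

For a regular n-simplex with edge a, V = (a^n / n!)·√((n+1)/2^n). With a=12.8, n=4: V ≈ 625.25.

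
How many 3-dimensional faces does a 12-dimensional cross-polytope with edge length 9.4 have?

f_3(12-orthoplex) = 2^4 · (12 choose 4) = 7920.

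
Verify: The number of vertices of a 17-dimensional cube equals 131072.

True. The 17-cube has 2^17 = 131072 vertices.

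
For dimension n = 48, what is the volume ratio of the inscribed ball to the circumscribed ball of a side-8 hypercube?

The radii are 8/2 and 8√48/2, so the volume ratio is (1/√48)^48 = 48^{-48/2} ≈ 4.469e-41.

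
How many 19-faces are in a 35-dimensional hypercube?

f_19(35-cube) = (35 choose 19) · 2^16 = 266071503667200.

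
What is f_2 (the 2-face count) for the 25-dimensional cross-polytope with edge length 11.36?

Each 2-face is the convex hull of 3 vertices, one chosen as ±e_i from each of 3 distinct axes: 2^3·C(25,3) = 18400.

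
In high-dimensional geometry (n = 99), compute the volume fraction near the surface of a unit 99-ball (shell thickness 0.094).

1 - (1-0.094)^99 ≈ 0.999943 ≈ 99.9943%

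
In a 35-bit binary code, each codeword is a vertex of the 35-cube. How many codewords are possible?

An n-cube has 2^n vertices; for n = 35 that is 2^35 = 34359738368.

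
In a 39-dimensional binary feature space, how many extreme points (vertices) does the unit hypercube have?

The 39-cube has 2^39 = 549755813888 vertices.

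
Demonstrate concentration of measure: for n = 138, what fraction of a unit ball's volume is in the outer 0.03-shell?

1 - (1-0.03)^138 ≈ 0.985055 ≈ 98.51%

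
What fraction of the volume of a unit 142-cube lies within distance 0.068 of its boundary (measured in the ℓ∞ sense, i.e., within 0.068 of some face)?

The inner cube has side 1-2·0.068 = 0.864 and volume (0.864)^142 ≈ 9.659e-10, so the shell holds 0.999999999 of the volume.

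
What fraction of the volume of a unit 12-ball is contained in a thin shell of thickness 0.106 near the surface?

V(inner)/V(outer) = ((1-0.106)/1)^12 ≈ 0.2606, so the shell fraction is 0.739355.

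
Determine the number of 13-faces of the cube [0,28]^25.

An n-cube has C(n,k)·2^(n-k) k-faces. Here C(25,13)·2^12 = 5200300·4096 = 21300428800.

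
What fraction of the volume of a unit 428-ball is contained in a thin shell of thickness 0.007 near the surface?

Shell fraction = 1 - (1-0.007)^428 ≈ 0.950537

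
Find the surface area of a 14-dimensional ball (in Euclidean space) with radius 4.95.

The surface area of an n-ball is 2π^(n/2) r^(n-1) / Γ(n/2). For n=14, r=4.95: 8.98699e+09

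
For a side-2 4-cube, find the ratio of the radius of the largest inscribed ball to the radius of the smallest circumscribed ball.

Ratio = (s/2)/(s√4/2) = 4^(-1/2) ≈ 0.5.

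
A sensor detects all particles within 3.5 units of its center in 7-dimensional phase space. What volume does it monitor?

V_7(3.5) = π^(7/2) · (3.5)^7 / Γ(7/2 + 1) = 117649·π^3/120 ≈ 30398.8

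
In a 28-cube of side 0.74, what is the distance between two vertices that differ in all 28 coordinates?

Diagonal = √28 · 0.74 ≈ 3.91571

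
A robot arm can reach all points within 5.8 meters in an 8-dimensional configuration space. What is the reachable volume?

V_8(5.8) = π^(8/2) · (5.8)^8 / Γ(8/2 + 1) ≈ 5.19771e+06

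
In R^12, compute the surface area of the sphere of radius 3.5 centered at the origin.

|∂B_12(3.5)| = 1977326743·π^6/122880 ≈ 1.54702e+07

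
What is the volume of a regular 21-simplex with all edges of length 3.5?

Volume = 3.5^21 · √(22/2^21) / 21! ≈ 1.68842e-11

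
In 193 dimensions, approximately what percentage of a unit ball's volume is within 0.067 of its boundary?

1 - (1-0.067)^193 ≈ 0.9999984613 ≈ 99.999846%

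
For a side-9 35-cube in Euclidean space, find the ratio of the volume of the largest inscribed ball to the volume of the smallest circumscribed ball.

Volume scales as r^n, and r_in/r_out = 1/√35, giving (1/√35)^35 ≈ 9.52378e-28.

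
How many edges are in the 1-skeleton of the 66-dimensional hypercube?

Number of 1-faces = C(66,1)·2^(66-1) = 66·36893488147419103232 = 2434970217729660813312.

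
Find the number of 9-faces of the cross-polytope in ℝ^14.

f_9(14-orthoplex) = 2^10 · (14 choose 10) = 1025024.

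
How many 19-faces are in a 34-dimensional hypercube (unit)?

An n-cube has C(n,k)·2^(n-k) k-faces. Here C(34,19)·2^15 = 1855967520·32768 = 60816343695360.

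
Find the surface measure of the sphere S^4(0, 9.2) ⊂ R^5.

|∂B_5(9.2)| ≈ 188547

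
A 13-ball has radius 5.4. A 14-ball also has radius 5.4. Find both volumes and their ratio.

V_13(5.4) ≈ 3.02315e+09. V_14(5.4) ≈ 1.07431e+10. Ratio V_13/V_14 ≈ 0.2814.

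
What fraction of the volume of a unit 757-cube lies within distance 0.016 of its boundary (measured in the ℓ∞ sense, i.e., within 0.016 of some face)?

The inner cube has side 1-2·0.016 = 0.968 and volume (0.968)^757 ≈ 2.031e-11, so the shell holds 1 - 2.031e-11 of the volume.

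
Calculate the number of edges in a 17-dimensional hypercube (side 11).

The 17-cube has n·2^(n-1) = 17·2^16 = 17·65536 = 1114112 edges.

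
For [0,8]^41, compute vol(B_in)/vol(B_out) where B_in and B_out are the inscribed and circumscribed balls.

V_in / V_out = (r_in/r_out)^41 = (1/√41)^41 = 41^(-41/2) ≈ 8.66824e-34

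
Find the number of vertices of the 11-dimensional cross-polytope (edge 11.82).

An n-cross-polytope has 2n vertices; here n = 11, giving 22.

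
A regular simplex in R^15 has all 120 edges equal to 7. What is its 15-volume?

V = (7^15 / 15!) · √((15+1) / 2^15) ≈ 0.0802243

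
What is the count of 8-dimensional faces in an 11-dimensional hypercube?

f_8(11-cube) = (11 choose 8) · 2^3 = 1320.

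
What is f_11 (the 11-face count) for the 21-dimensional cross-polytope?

An n-cross-polytope has 2^(k+1)·C(n,k+1) k-faces. Here 2^12·C(21,12) = 4096·293930 = 1203937280.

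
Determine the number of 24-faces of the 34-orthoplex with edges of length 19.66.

Number of 24-faces = 2^(24+1) · C(34,24+1) = 33554432 · 52451256 = 1759972102766592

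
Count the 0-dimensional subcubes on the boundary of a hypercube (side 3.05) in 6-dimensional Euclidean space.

f_0(6-cube) = (6 choose 0) · 2^6 = 64.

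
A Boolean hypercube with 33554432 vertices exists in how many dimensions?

Since 2^n = 33554432, we have n = 25.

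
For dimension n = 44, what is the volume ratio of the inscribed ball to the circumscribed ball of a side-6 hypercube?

The radii are 6/2 and 6√44/2, so the volume ratio is (1/√44)^44 = 44^{-44/2} ≈ 6.98299e-37.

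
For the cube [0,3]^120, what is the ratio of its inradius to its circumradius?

r_in = 3/2 (half the side); r_out = 3√120/2 (half the diagonal). Ratio = 1/√120 ≈ 0.0912871.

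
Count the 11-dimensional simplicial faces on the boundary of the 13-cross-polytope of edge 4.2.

Number of 11-faces = 2^(11+1) · C(13,11+1) = 4096 · 13 = 53248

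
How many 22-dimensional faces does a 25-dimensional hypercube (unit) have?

Number of 22-faces = C(25,22) · 2^(25-22) = 2300 · 8 = 18400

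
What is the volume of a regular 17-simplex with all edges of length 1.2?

V = (1.2^17 / 17!) · √((17+1) / 2^17) ≈ 7.30961e-16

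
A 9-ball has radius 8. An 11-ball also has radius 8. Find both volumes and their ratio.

V_9(8) ≈ 4.42718e+08. V_11(8) ≈ 1.61843e+10. Ratio V_9/V_11 ≈ 0.02735.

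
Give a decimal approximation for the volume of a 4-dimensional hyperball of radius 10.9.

The n-ball volume is π^(n/2)·r^n/Γ(n/2+1). With n=4, r=10.9: V ≈ 69658.8.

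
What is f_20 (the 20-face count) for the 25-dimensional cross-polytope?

Number of 20-faces = 2^(20+1) · C(25,20+1) = 2097152 · 12650 = 26528972800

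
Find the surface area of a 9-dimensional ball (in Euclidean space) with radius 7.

S_9(7) = 2·π^(9/2)·(7)^8 / Γ(9/2) = 26353376·π^4/15 ≈ 1.71137e+08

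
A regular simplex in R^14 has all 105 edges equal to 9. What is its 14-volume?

For a regular n-simplex with edge a, V = (a^n / n!)·√((n+1)/2^n). With a=9, n=14: V ≈ 7.94004.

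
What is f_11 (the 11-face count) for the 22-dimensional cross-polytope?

An n-cross-polytope has 2^(k+1)·C(n,k+1) k-faces. Here 2^12·C(22,12) = 4096·646646 = 2648662016.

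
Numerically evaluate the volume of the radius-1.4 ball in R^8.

The n-ball volume is π^(n/2)·r^n/Γ(n/2+1). With n=8, r=1.4: V ≈ 59.898.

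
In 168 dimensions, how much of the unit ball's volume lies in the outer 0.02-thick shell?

V(inner)/V(outer) = ((1-0.02)/1)^168 ≈ 0.03357, so the shell fraction is 0.966428.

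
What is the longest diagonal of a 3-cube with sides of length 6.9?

The space diagonal of an n-cube of side s is s√n. Here 6.9·√3 ≈ 11.9512.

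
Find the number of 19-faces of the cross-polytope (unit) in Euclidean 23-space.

An n-cross-polytope has 2^(k+1)·C(n,k+1) k-faces. Here 2^20·C(23,20) = 1048576·1771 = 1857028096.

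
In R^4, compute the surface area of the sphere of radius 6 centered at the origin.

S_4(6) = 2·π^(4/2)·(6)^3 / Γ(4/2) = 432·π^2 ≈ 4263.67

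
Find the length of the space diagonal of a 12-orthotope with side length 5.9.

Diagonal = √12 · 5.9 ≈ 20.4382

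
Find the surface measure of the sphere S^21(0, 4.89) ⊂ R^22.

S_22(4.89) = 2·π^(22/2)·(4.89)^21 / Γ(22/2) ≈ 4.8462e+13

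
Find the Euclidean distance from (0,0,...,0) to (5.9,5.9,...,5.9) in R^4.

||(5.9,5.9,...,5.9)|| = √(4)·5.9 = 11.8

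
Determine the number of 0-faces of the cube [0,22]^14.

Number of 0-faces = C(14,0) · 2^(14-0) = 1 · 16384 = 16384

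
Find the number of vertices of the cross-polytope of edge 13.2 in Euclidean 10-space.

Each 0-face is the convex hull of 1 vertex, one chosen as ±e_i from each of 1 distinct axis: 2^1·C(10,1) = 20.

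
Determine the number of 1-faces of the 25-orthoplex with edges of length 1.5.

Each 1-face is the convex hull of 2 vertices, one chosen as ±e_i from each of 2 distinct axes: 2^2·C(25,2) = 1200.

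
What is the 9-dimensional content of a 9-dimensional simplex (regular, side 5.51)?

V_9 = √(10) · 5.51^9 / (9! · 2^(9/2)) ≈ 1.80288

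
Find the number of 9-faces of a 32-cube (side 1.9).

An n-cube has C(n,k)·2^(n-k) k-faces. Here C(32,9)·2^23 = 28048800·8388608 = 235290388070400.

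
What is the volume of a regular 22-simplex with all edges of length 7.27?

For a regular n-simplex with edge a, V = (a^n / n!)·√((n+1)/2^n). With a=7.27, n=22: V ≈ 1.87294e-05.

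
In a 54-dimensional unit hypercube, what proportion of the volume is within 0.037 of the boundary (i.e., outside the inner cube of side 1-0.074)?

1 - (1 - 2·0.037)^54 = 1 - 0.926^54 ≈ 0.98426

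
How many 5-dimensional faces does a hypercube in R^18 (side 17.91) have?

An n-cube has C(n,k)·2^(n-k) k-faces. Here C(18,5)·2^13 = 8568·8192 = 70189056.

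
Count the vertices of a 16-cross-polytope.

The 16-dimensional cross-polytope has 2n = 2·16 = 32 vertices.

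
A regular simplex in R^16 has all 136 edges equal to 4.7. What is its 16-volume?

Volume = 4.7^16 · √(17/2^16) / 16! ≈ 4.36446e-05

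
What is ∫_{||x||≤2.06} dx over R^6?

Volume = π^{6/2}·(2.06)^6/Γ(4) ≈ 394.913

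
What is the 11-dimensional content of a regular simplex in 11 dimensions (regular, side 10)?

V = (10^11 / 11!) · √((11+1) / 2^11) ≈ 191.765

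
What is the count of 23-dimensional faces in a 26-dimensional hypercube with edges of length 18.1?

f_23(26-cube) = (26 choose 23) · 2^3 = 20800.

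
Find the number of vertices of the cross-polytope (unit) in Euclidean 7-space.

An n-cross-polytope has 2^(k+1)·C(n,k+1) k-faces. Here 2^1·C(7,1) = 2·7 = 14.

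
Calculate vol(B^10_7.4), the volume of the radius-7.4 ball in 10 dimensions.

Volume = π^{10/2}·(7.4)^10/Γ(6) ≈ 1.2557e+09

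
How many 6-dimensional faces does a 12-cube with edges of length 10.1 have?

f_6(12-cube) = (12 choose 6) · 2^6 = 59136.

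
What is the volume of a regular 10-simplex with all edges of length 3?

For a regular n-simplex with edge a, V = (a^n / n!)·√((n+1)/2^n). With a=3, n=10: V ≈ 0.00168654.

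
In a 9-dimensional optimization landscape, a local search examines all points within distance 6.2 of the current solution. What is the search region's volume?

The n-ball volume is π^(n/2)·r^n/Γ(n/2+1). With n=9, r=6.2: V ≈ 4.46522e+07.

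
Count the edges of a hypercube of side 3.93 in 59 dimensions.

Number of 1-faces = C(59,1)·2^(59-1) = 59·288230376151711744 = 17005592192950992896.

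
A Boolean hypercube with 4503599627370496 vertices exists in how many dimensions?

Since 2^n = 4503599627370496, we have n = 52.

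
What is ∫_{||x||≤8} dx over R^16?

Volume = π^{16/2}·(8)^16/Γ(9) = 2199023255552·π^8/315 ≈ 6.62397e+13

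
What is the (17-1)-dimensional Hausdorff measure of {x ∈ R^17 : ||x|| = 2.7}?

The surface area of an n-ball is 2π^(n/2) r^(n-1) / Γ(n/2). For n=17, r=2.7: 1.91175e+07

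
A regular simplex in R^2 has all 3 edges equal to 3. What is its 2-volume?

Area = (√3/4) · 3² = 3.89711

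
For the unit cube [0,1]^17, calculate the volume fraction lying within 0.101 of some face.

The inner cube has side 1-2·0.101 = 0.798 and volume (0.798)^17 ≈ 0.02158, so the shell holds 0.97842 of the volume.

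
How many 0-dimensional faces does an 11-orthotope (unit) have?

f_0(11-cube) = (11 choose 0) · 2^11 = 2048.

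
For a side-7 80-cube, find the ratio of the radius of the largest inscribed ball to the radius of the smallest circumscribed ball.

For an n-cube of any side s, the inradius is s/2 and the circumradius is s√n/2, so the ratio is 1/√80 ≈ 0.111803.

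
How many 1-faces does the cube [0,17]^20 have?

The 20-cube has n·2^(n-1) = 20·2^19 = 20·524288 = 10485760 edges.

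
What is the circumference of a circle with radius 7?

|∂B_2(7)| = 2πr = 2π·7 ≈ 43.9823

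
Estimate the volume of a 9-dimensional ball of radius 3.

Volume = π^{9/2}·(3)^9/Γ(11/2) = 23328·π^4/35 ≈ 64924.6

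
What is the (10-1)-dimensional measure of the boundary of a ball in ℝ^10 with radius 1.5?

S_10(1.5) = 2·π^(10/2)·(1.5)^9 / Γ(10/2) = 6561·π^5/2048 ≈ 980.369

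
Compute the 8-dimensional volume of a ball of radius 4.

The n-ball volume is π^(n/2)·r^n/Γ(n/2+1). With n=8, r=4: V = 8192·π^4/3 ≈ 265992.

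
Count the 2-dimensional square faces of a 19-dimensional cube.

Choose 2 of 19 axes to span the face (C(19,2) = 171 ways), then fix each of the remaining 17 coordinates at one of its two extreme values (2^17 = 131072 ways): 171·131072 = 22413312.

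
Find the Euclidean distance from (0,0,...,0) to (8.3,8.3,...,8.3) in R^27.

||(8.3,8.3,...,8.3)|| = √(27)·8.3 ≈ 43.1281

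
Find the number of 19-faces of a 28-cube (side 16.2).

An n-cube has C(n,k)·2^(n-k) k-faces. Here C(28,19)·2^9 = 6906900·512 = 3536332800.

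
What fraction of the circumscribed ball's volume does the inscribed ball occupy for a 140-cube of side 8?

Volume scales as r^n, and r_in/r_out = 1/√140, giving (1/√140)^140 ≈ 5.90252e-151.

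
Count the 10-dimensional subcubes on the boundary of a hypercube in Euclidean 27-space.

Choose 10 of 27 axes to span the face (C(27,10) = 8436285 ways), then fix each of the remaining 17 coordinates at one of its two extreme values (2^17 = 131072 ways): 8436285·131072 = 1105760747520.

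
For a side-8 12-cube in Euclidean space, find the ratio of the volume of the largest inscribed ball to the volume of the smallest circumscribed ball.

V_in/V_out = n^(-n/2) = 12^(-12/2) ≈ 3.34898e-07.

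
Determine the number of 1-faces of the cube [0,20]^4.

f_1(4-cube) = (4 choose 1) · 2^3 = 32.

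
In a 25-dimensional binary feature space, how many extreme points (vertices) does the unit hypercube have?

Number of vertices = 2^25 = 33554432.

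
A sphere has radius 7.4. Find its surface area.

S_3(7.4) = 2·π^(3/2)·(7.4)^2 / Γ(3/2) = 4πr² = 4π·(7.4)² ≈ 688.134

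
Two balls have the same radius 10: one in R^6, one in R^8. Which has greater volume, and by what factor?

V_6(10) ≈ 5.16771e+06, V_8(10) ≈ 4.05871e+08. The 8-ball is larger by a factor of 78.54.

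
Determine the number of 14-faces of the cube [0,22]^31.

f_14(31-cube) = (31 choose 14) · 2^17 = 34758003916800.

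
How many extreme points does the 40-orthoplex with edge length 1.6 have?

The vertices are ±e_1, ..., ±e_40, so there are 2·40 = 80.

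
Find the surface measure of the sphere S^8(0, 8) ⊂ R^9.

|∂B_9(8)| = 536870912·π^4/105 ≈ 4.98058e+08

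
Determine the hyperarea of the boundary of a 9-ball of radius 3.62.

S_9(3.62) = 2·π^(9/2)·(3.62)^8 / Γ(9/2) ≈ 875445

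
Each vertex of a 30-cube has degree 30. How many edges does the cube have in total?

An n-cube has n·2^(n-1) edges. With n = 30: 30·536870912 = 16106127360.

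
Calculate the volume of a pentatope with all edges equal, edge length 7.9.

V_4 = √(5) · 7.9^4 / (4! · 2^(4/2)) ≈ 90.724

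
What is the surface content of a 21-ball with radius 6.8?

S = n·V_n(r)/r = 21·V_21(6.8)/6.8 (volume-to-surface relation), giving 1.30902e+16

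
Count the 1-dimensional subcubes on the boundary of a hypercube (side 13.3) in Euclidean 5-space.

Choose 1 of 5 axes to span the face (C(5,1) = 5 ways), then fix each of the remaining 4 coordinates at one of its two extreme values (2^4 = 16 ways): 5·16 = 80.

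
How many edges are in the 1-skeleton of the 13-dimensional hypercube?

An n-cube has n·2^(n-1) edges. With n = 13: 13·4096 = 53248.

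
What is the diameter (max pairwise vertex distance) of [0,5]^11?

Diagonal = √11 · 5 ≈ 16.5831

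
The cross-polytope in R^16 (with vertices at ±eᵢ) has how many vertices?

An n-cross-polytope has 2n vertices; here n = 16, giving 32.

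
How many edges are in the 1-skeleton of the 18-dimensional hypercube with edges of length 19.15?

Number of 1-faces = C(18,1)·2^(18-1) = 18·131072 = 2359296.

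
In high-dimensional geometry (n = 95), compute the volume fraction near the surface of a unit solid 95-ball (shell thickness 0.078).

1 - (1-0.078)^95 ≈ 0.999554 ≈ 99.9554%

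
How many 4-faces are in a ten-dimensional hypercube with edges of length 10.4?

Number of 4-faces = C(10,4) · 2^(10-4) = 210 · 64 = 13440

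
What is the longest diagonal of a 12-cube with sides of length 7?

Diagonal = √12 · 7 ≈ 24.2487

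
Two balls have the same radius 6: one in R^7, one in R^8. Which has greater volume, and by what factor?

V_7(6) ≈ 1.32263e+06, V_8(6) ≈ 6.81708e+06. The 8-ball is larger by a factor of 5.154.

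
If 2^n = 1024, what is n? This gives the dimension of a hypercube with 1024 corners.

The n-cube has 2^n vertices, and 1024 = 2^10, so n = 10.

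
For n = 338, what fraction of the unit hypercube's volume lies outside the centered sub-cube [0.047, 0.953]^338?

1 - (1 - 2·0.047)^338 = 1 - 0.906^338 ≈ 1 - 3.231e-15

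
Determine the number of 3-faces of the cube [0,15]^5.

An n-cube has C(n,k)·2^(n-k) k-faces. Here C(5,3)·2^2 = 10·4 = 40.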